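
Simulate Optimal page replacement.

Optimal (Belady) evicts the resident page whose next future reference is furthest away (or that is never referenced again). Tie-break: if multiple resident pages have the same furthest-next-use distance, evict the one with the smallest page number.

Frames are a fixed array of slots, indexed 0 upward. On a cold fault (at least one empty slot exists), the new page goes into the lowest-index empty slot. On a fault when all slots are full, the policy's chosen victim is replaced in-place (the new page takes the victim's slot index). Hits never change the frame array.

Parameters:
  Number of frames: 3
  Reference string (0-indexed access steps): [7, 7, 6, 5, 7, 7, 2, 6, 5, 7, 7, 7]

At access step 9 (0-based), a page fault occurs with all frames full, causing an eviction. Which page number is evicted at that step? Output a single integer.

Answer: 2

Derivation:
Step 0: ref 7 -> FAULT, frames=[7,-,-]
Step 1: ref 7 -> HIT, frames=[7,-,-]
Step 2: ref 6 -> FAULT, frames=[7,6,-]
Step 3: ref 5 -> FAULT, frames=[7,6,5]
Step 4: ref 7 -> HIT, frames=[7,6,5]
Step 5: ref 7 -> HIT, frames=[7,6,5]
Step 6: ref 2 -> FAULT, evict 7, frames=[2,6,5]
Step 7: ref 6 -> HIT, frames=[2,6,5]
Step 8: ref 5 -> HIT, frames=[2,6,5]
Step 9: ref 7 -> FAULT, evict 2, frames=[7,6,5]
At step 9: evicted page 2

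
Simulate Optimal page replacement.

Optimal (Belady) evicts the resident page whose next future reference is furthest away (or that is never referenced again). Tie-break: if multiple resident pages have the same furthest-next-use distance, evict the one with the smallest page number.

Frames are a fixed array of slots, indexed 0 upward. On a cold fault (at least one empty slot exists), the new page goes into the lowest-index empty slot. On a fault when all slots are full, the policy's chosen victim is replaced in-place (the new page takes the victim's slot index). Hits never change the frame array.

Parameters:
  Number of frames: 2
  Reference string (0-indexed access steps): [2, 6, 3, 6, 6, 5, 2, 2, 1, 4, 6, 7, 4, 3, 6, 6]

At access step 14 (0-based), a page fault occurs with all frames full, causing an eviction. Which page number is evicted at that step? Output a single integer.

Step 0: ref 2 -> FAULT, frames=[2,-]
Step 1: ref 6 -> FAULT, frames=[2,6]
Step 2: ref 3 -> FAULT, evict 2, frames=[3,6]
Step 3: ref 6 -> HIT, frames=[3,6]
Step 4: ref 6 -> HIT, frames=[3,6]
Step 5: ref 5 -> FAULT, evict 3, frames=[5,6]
Step 6: ref 2 -> FAULT, evict 5, frames=[2,6]
Step 7: ref 2 -> HIT, frames=[2,6]
Step 8: ref 1 -> FAULT, evict 2, frames=[1,6]
Step 9: ref 4 -> FAULT, evict 1, frames=[4,6]
Step 10: ref 6 -> HIT, frames=[4,6]
Step 11: ref 7 -> FAULT, evict 6, frames=[4,7]
Step 12: ref 4 -> HIT, frames=[4,7]
Step 13: ref 3 -> FAULT, evict 4, frames=[3,7]
Step 14: ref 6 -> FAULT, evict 3, frames=[6,7]
At step 14: evicted page 3

Answer: 3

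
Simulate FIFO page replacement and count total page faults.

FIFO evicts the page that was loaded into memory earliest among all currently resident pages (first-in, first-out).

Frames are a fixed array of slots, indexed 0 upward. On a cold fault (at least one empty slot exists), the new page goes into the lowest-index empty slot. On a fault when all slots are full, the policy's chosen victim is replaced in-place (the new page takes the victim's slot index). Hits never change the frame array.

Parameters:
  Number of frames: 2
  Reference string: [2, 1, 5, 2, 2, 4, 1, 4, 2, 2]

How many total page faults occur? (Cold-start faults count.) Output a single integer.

Step 0: ref 2 → FAULT, frames=[2,-]
Step 1: ref 1 → FAULT, frames=[2,1]
Step 2: ref 5 → FAULT (evict 2), frames=[5,1]
Step 3: ref 2 → FAULT (evict 1), frames=[5,2]
Step 4: ref 2 → HIT, frames=[5,2]
Step 5: ref 4 → FAULT (evict 5), frames=[4,2]
Step 6: ref 1 → FAULT (evict 2), frames=[4,1]
Step 7: ref 4 → HIT, frames=[4,1]
Step 8: ref 2 → FAULT (evict 4), frames=[2,1]
Step 9: ref 2 → HIT, frames=[2,1]
Total faults: 7

Answer: 7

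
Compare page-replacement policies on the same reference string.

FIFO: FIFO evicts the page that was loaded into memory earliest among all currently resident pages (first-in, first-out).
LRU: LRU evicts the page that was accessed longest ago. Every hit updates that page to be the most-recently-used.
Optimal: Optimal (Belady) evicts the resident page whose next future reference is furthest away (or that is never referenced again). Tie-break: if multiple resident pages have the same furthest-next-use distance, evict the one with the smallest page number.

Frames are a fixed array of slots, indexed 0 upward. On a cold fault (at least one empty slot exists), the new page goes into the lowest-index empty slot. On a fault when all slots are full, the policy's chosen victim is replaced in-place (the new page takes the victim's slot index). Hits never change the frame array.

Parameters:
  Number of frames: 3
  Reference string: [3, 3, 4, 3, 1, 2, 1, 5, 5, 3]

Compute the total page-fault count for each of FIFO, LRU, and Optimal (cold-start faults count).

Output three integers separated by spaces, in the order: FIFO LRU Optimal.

Answer: 6 6 5

Derivation:
--- FIFO ---
  step 0: ref 3 -> FAULT, frames=[3,-,-] (faults so far: 1)
  step 1: ref 3 -> HIT, frames=[3,-,-] (faults so far: 1)
  step 2: ref 4 -> FAULT, frames=[3,4,-] (faults so far: 2)
  step 3: ref 3 -> HIT, frames=[3,4,-] (faults so far: 2)
  step 4: ref 1 -> FAULT, frames=[3,4,1] (faults so far: 3)
  step 5: ref 2 -> FAULT, evict 3, frames=[2,4,1] (faults so far: 4)
  step 6: ref 1 -> HIT, frames=[2,4,1] (faults so far: 4)
  step 7: ref 5 -> FAULT, evict 4, frames=[2,5,1] (faults so far: 5)
  step 8: ref 5 -> HIT, frames=[2,5,1] (faults so far: 5)
  step 9: ref 3 -> FAULT, evict 1, frames=[2,5,3] (faults so far: 6)
  FIFO total faults: 6
--- LRU ---
  step 0: ref 3 -> FAULT, frames=[3,-,-] (faults so far: 1)
  step 1: ref 3 -> HIT, frames=[3,-,-] (faults so far: 1)
  step 2: ref 4 -> FAULT, frames=[3,4,-] (faults so far: 2)
  step 3: ref 3 -> HIT, frames=[3,4,-] (faults so far: 2)
  step 4: ref 1 -> FAULT, frames=[3,4,1] (faults so far: 3)
  step 5: ref 2 -> FAULT, evict 4, frames=[3,2,1] (faults so far: 4)
  step 6: ref 1 -> HIT, frames=[3,2,1] (faults so far: 4)
  step 7: ref 5 -> FAULT, evict 3, frames=[5,2,1] (faults so far: 5)
  step 8: ref 5 -> HIT, frames=[5,2,1] (faults so far: 5)
  step 9: ref 3 -> FAULT, evict 2, frames=[5,3,1] (faults so far: 6)
  LRU total faults: 6
--- Optimal ---
  step 0: ref 3 -> FAULT, frames=[3,-,-] (faults so far: 1)
  step 1: ref 3 -> HIT, frames=[3,-,-] (faults so far: 1)
  step 2: ref 4 -> FAULT, frames=[3,4,-] (faults so far: 2)
  step 3: ref 3 -> HIT, frames=[3,4,-] (faults so far: 2)
  step 4: ref 1 -> FAULT, frames=[3,4,1] (faults so far: 3)
  step 5: ref 2 -> FAULT, evict 4, frames=[3,2,1] (faults so far: 4)
  step 6: ref 1 -> HIT, frames=[3,2,1] (faults so far: 4)
  step 7: ref 5 -> FAULT, evict 1, frames=[3,2,5] (faults so far: 5)
  step 8: ref 5 -> HIT, frames=[3,2,5] (faults so far: 5)
  step 9: ref 3 -> HIT, frames=[3,2,5] (faults so far: 5)
  Optimal total faults: 5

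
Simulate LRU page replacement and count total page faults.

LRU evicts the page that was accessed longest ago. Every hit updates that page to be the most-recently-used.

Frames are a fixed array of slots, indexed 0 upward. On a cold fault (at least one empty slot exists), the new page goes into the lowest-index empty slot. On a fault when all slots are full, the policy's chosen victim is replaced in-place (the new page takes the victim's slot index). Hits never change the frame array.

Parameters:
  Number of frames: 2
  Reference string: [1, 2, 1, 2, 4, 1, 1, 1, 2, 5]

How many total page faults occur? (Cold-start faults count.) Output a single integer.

Step 0: ref 1 → FAULT, frames=[1,-]
Step 1: ref 2 → FAULT, frames=[1,2]
Step 2: ref 1 → HIT, frames=[1,2]
Step 3: ref 2 → HIT, frames=[1,2]
Step 4: ref 4 → FAULT (evict 1), frames=[4,2]
Step 5: ref 1 → FAULT (evict 2), frames=[4,1]
Step 6: ref 1 → HIT, frames=[4,1]
Step 7: ref 1 → HIT, frames=[4,1]
Step 8: ref 2 → FAULT (evict 4), frames=[2,1]
Step 9: ref 5 → FAULT (evict 1), frames=[2,5]
Total faults: 6

Answer: 6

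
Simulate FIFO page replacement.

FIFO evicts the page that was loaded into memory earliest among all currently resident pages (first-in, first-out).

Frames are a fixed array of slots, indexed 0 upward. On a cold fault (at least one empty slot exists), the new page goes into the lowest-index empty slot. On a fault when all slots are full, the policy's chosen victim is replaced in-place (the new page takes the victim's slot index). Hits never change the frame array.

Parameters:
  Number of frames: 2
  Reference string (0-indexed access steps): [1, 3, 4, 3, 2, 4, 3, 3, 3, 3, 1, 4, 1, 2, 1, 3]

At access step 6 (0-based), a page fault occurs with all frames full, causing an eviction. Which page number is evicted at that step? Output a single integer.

Step 0: ref 1 -> FAULT, frames=[1,-]
Step 1: ref 3 -> FAULT, frames=[1,3]
Step 2: ref 4 -> FAULT, evict 1, frames=[4,3]
Step 3: ref 3 -> HIT, frames=[4,3]
Step 4: ref 2 -> FAULT, evict 3, frames=[4,2]
Step 5: ref 4 -> HIT, frames=[4,2]
Step 6: ref 3 -> FAULT, evict 4, frames=[3,2]
At step 6: evicted page 4

Answer: 4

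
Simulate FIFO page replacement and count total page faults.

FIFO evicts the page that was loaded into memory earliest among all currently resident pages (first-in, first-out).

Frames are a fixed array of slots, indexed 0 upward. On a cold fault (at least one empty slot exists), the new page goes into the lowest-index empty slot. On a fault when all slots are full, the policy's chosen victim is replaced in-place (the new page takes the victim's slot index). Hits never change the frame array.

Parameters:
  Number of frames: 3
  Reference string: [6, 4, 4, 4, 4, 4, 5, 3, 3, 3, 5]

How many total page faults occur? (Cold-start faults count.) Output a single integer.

Answer: 4

Derivation:
Step 0: ref 6 → FAULT, frames=[6,-,-]
Step 1: ref 4 → FAULT, frames=[6,4,-]
Step 2: ref 4 → HIT, frames=[6,4,-]
Step 3: ref 4 → HIT, frames=[6,4,-]
Step 4: ref 4 → HIT, frames=[6,4,-]
Step 5: ref 4 → HIT, frames=[6,4,-]
Step 6: ref 5 → FAULT, frames=[6,4,5]
Step 7: ref 3 → FAULT (evict 6), frames=[3,4,5]
Step 8: ref 3 → HIT, frames=[3,4,5]
Step 9: ref 3 → HIT, frames=[3,4,5]
Step 10: ref 5 → HIT, frames=[3,4,5]
Total faults: 4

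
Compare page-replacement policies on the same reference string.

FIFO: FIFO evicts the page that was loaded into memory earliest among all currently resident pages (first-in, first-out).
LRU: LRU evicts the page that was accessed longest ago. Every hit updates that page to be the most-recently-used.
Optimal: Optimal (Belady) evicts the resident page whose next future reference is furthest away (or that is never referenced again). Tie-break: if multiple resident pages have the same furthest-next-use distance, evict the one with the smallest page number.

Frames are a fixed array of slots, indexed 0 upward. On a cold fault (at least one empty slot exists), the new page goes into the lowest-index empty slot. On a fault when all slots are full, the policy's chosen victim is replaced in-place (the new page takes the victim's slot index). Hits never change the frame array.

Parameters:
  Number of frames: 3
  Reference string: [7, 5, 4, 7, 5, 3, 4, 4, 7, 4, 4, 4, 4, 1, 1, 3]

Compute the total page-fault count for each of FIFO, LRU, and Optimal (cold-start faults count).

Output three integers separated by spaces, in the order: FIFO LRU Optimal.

--- FIFO ---
  step 0: ref 7 -> FAULT, frames=[7,-,-] (faults so far: 1)
  step 1: ref 5 -> FAULT, frames=[7,5,-] (faults so far: 2)
  step 2: ref 4 -> FAULT, frames=[7,5,4] (faults so far: 3)
  step 3: ref 7 -> HIT, frames=[7,5,4] (faults so far: 3)
  step 4: ref 5 -> HIT, frames=[7,5,4] (faults so far: 3)
  step 5: ref 3 -> FAULT, evict 7, frames=[3,5,4] (faults so far: 4)
  step 6: ref 4 -> HIT, frames=[3,5,4] (faults so far: 4)
  step 7: ref 4 -> HIT, frames=[3,5,4] (faults so far: 4)
  step 8: ref 7 -> FAULT, evict 5, frames=[3,7,4] (faults so far: 5)
  step 9: ref 4 -> HIT, frames=[3,7,4] (faults so far: 5)
  step 10: ref 4 -> HIT, frames=[3,7,4] (faults so far: 5)
  step 11: ref 4 -> HIT, frames=[3,7,4] (faults so far: 5)
  step 12: ref 4 -> HIT, frames=[3,7,4] (faults so far: 5)
  step 13: ref 1 -> FAULT, evict 4, frames=[3,7,1] (faults so far: 6)
  step 14: ref 1 -> HIT, frames=[3,7,1] (faults so far: 6)
  step 15: ref 3 -> HIT, frames=[3,7,1] (faults so far: 6)
  FIFO total faults: 6
--- LRU ---
  step 0: ref 7 -> FAULT, frames=[7,-,-] (faults so far: 1)
  step 1: ref 5 -> FAULT, frames=[7,5,-] (faults so far: 2)
  step 2: ref 4 -> FAULT, frames=[7,5,4] (faults so far: 3)
  step 3: ref 7 -> HIT, frames=[7,5,4] (faults so far: 3)
  step 4: ref 5 -> HIT, frames=[7,5,4] (faults so far: 3)
  step 5: ref 3 -> FAULT, evict 4, frames=[7,5,3] (faults so far: 4)
  step 6: ref 4 -> FAULT, evict 7, frames=[4,5,3] (faults so far: 5)
  step 7: ref 4 -> HIT, frames=[4,5,3] (faults so far: 5)
  step 8: ref 7 -> FAULT, evict 5, frames=[4,7,3] (faults so far: 6)
  step 9: ref 4 -> HIT, frames=[4,7,3] (faults so far: 6)
  step 10: ref 4 -> HIT, frames=[4,7,3] (faults so far: 6)
  step 11: ref 4 -> HIT, frames=[4,7,3] (faults so far: 6)
  step 12: ref 4 -> HIT, frames=[4,7,3] (faults so far: 6)
  step 13: ref 1 -> FAULT, evict 3, frames=[4,7,1] (faults so far: 7)
  step 14: ref 1 -> HIT, frames=[4,7,1] (faults so far: 7)
  step 15: ref 3 -> FAULT, evict 7, frames=[4,3,1] (faults so far: 8)
  LRU total faults: 8
--- Optimal ---
  step 0: ref 7 -> FAULT, frames=[7,-,-] (faults so far: 1)
  step 1: ref 5 -> FAULT, frames=[7,5,-] (faults so far: 2)
  step 2: ref 4 -> FAULT, frames=[7,5,4] (faults so far: 3)
  step 3: ref 7 -> HIT, frames=[7,5,4] (faults so far: 3)
  step 4: ref 5 -> HIT, frames=[7,5,4] (faults so far: 3)
  step 5: ref 3 -> FAULT, evict 5, frames=[7,3,4] (faults so far: 4)
  step 6: ref 4 -> HIT, frames=[7,3,4] (faults so far: 4)
  step 7: ref 4 -> HIT, frames=[7,3,4] (faults so far: 4)
  step 8: ref 7 -> HIT, frames=[7,3,4] (faults so far: 4)
  step 9: ref 4 -> HIT, frames=[7,3,4] (faults so far: 4)
  step 10: ref 4 -> HIT, frames=[7,3,4] (faults so far: 4)
  step 11: ref 4 -> HIT, frames=[7,3,4] (faults so far: 4)
  step 12: ref 4 -> HIT, frames=[7,3,4] (faults so far: 4)
  step 13: ref 1 -> FAULT, evict 4, frames=[7,3,1] (faults so far: 5)
  step 14: ref 1 -> HIT, frames=[7,3,1] (faults so far: 5)
  step 15: ref 3 -> HIT, frames=[7,3,1] (faults so far: 5)
  Optimal total faults: 5

Answer: 6 8 5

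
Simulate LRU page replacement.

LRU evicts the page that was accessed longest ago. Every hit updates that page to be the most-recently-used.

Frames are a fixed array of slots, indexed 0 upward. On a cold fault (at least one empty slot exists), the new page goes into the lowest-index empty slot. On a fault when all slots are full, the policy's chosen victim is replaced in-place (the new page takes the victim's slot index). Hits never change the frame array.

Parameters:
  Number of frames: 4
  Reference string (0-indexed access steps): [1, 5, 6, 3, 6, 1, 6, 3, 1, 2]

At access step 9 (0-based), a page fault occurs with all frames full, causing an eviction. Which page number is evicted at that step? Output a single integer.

Step 0: ref 1 -> FAULT, frames=[1,-,-,-]
Step 1: ref 5 -> FAULT, frames=[1,5,-,-]
Step 2: ref 6 -> FAULT, frames=[1,5,6,-]
Step 3: ref 3 -> FAULT, frames=[1,5,6,3]
Step 4: ref 6 -> HIT, frames=[1,5,6,3]
Step 5: ref 1 -> HIT, frames=[1,5,6,3]
Step 6: ref 6 -> HIT, frames=[1,5,6,3]
Step 7: ref 3 -> HIT, frames=[1,5,6,3]
Step 8: ref 1 -> HIT, frames=[1,5,6,3]
Step 9: ref 2 -> FAULT, evict 5, frames=[1,2,6,3]
At step 9: evicted page 5

Answer: 5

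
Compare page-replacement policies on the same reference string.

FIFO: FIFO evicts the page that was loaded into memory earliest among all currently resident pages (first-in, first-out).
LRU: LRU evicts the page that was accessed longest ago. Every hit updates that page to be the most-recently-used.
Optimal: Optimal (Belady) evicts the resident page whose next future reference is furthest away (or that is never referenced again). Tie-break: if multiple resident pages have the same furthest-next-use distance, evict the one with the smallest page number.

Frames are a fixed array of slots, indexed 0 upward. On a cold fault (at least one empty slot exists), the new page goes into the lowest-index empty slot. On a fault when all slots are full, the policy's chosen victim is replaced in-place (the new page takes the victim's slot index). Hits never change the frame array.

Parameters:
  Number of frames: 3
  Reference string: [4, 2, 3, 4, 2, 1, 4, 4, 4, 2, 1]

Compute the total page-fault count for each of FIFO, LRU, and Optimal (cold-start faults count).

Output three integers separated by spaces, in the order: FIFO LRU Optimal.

Answer: 6 4 4

Derivation:
--- FIFO ---
  step 0: ref 4 -> FAULT, frames=[4,-,-] (faults so far: 1)
  step 1: ref 2 -> FAULT, frames=[4,2,-] (faults so far: 2)
  step 2: ref 3 -> FAULT, frames=[4,2,3] (faults so far: 3)
  step 3: ref 4 -> HIT, frames=[4,2,3] (faults so far: 3)
  step 4: ref 2 -> HIT, frames=[4,2,3] (faults so far: 3)
  step 5: ref 1 -> FAULT, evict 4, frames=[1,2,3] (faults so far: 4)
  step 6: ref 4 -> FAULT, evict 2, frames=[1,4,3] (faults so far: 5)
  step 7: ref 4 -> HIT, frames=[1,4,3] (faults so far: 5)
  step 8: ref 4 -> HIT, frames=[1,4,3] (faults so far: 5)
  step 9: ref 2 -> FAULT, evict 3, frames=[1,4,2] (faults so far: 6)
  step 10: ref 1 -> HIT, frames=[1,4,2] (faults so far: 6)
  FIFO total faults: 6
--- LRU ---
  step 0: ref 4 -> FAULT, frames=[4,-,-] (faults so far: 1)
  step 1: ref 2 -> FAULT, frames=[4,2,-] (faults so far: 2)
  step 2: ref 3 -> FAULT, frames=[4,2,3] (faults so far: 3)
  step 3: ref 4 -> HIT, frames=[4,2,3] (faults so far: 3)
  step 4: ref 2 -> HIT, frames=[4,2,3] (faults so far: 3)
  step 5: ref 1 -> FAULT, evict 3, frames=[4,2,1] (faults so far: 4)
  step 6: ref 4 -> HIT, frames=[4,2,1] (faults so far: 4)
  step 7: ref 4 -> HIT, frames=[4,2,1] (faults so far: 4)
  step 8: ref 4 -> HIT, frames=[4,2,1] (faults so far: 4)
  step 9: ref 2 -> HIT, frames=[4,2,1] (faults so far: 4)
  step 10: ref 1 -> HIT, frames=[4,2,1] (faults so far: 4)
  LRU total faults: 4
--- Optimal ---
  step 0: ref 4 -> FAULT, frames=[4,-,-] (faults so far: 1)
  step 1: ref 2 -> FAULT, frames=[4,2,-] (faults so far: 2)
  step 2: ref 3 -> FAULT, frames=[4,2,3] (faults so far: 3)
  step 3: ref 4 -> HIT, frames=[4,2,3] (faults so far: 3)
  step 4: ref 2 -> HIT, frames=[4,2,3] (faults so far: 3)
  step 5: ref 1 -> FAULT, evict 3, frames=[4,2,1] (faults so far: 4)
  step 6: ref 4 -> HIT, frames=[4,2,1] (faults so far: 4)
  step 7: ref 4 -> HIT, frames=[4,2,1] (faults so far: 4)
  step 8: ref 4 -> HIT, frames=[4,2,1] (faults so far: 4)
  step 9: ref 2 -> HIT, frames=[4,2,1] (faults so far: 4)
  step 10: ref 1 -> HIT, frames=[4,2,1] (faults so far: 4)
  Optimal total faults: 4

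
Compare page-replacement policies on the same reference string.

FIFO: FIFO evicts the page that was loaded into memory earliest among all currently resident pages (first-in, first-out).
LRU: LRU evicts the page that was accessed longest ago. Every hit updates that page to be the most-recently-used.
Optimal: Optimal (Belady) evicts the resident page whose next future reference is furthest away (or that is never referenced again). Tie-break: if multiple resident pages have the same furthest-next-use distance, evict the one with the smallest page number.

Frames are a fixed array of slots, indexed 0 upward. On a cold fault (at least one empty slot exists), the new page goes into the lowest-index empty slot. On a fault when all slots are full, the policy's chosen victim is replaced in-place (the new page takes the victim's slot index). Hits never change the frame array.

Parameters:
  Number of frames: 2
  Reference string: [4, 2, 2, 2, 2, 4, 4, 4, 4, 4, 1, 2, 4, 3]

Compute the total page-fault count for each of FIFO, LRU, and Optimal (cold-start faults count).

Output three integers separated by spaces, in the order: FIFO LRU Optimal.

--- FIFO ---
  step 0: ref 4 -> FAULT, frames=[4,-] (faults so far: 1)
  step 1: ref 2 -> FAULT, frames=[4,2] (faults so far: 2)
  step 2: ref 2 -> HIT, frames=[4,2] (faults so far: 2)
  step 3: ref 2 -> HIT, frames=[4,2] (faults so far: 2)
  step 4: ref 2 -> HIT, frames=[4,2] (faults so far: 2)
  step 5: ref 4 -> HIT, frames=[4,2] (faults so far: 2)
  step 6: ref 4 -> HIT, frames=[4,2] (faults so far: 2)
  step 7: ref 4 -> HIT, frames=[4,2] (faults so far: 2)
  step 8: ref 4 -> HIT, frames=[4,2] (faults so far: 2)
  step 9: ref 4 -> HIT, frames=[4,2] (faults so far: 2)
  step 10: ref 1 -> FAULT, evict 4, frames=[1,2] (faults so far: 3)
  step 11: ref 2 -> HIT, frames=[1,2] (faults so far: 3)
  step 12: ref 4 -> FAULT, evict 2, frames=[1,4] (faults so far: 4)
  step 13: ref 3 -> FAULT, evict 1, frames=[3,4] (faults so far: 5)
  FIFO total faults: 5
--- LRU ---
  step 0: ref 4 -> FAULT, frames=[4,-] (faults so far: 1)
  step 1: ref 2 -> FAULT, frames=[4,2] (faults so far: 2)
  step 2: ref 2 -> HIT, frames=[4,2] (faults so far: 2)
  step 3: ref 2 -> HIT, frames=[4,2] (faults so far: 2)
  step 4: ref 2 -> HIT, frames=[4,2] (faults so far: 2)
  step 5: ref 4 -> HIT, frames=[4,2] (faults so far: 2)
  step 6: ref 4 -> HIT, frames=[4,2] (faults so far: 2)
  step 7: ref 4 -> HIT, frames=[4,2] (faults so far: 2)
  step 8: ref 4 -> HIT, frames=[4,2] (faults so far: 2)
  step 9: ref 4 -> HIT, frames=[4,2] (faults so far: 2)
  step 10: ref 1 -> FAULT, evict 2, frames=[4,1] (faults so far: 3)
  step 11: ref 2 -> FAULT, evict 4, frames=[2,1] (faults so far: 4)
  step 12: ref 4 -> FAULT, evict 1, frames=[2,4] (faults so far: 5)
  step 13: ref 3 -> FAULT, evict 2, frames=[3,4] (faults so far: 6)
  LRU total faults: 6
--- Optimal ---
  step 0: ref 4 -> FAULT, frames=[4,-] (faults so far: 1)
  step 1: ref 2 -> FAULT, frames=[4,2] (faults so far: 2)
  step 2: ref 2 -> HIT, frames=[4,2] (faults so far: 2)
  step 3: ref 2 -> HIT, frames=[4,2] (faults so far: 2)
  step 4: ref 2 -> HIT, frames=[4,2] (faults so far: 2)
  step 5: ref 4 -> HIT, frames=[4,2] (faults so far: 2)
  step 6: ref 4 -> HIT, frames=[4,2] (faults so far: 2)
  step 7: ref 4 -> HIT, frames=[4,2] (faults so far: 2)
  step 8: ref 4 -> HIT, frames=[4,2] (faults so far: 2)
  step 9: ref 4 -> HIT, frames=[4,2] (faults so far: 2)
  step 10: ref 1 -> FAULT, evict 4, frames=[1,2] (faults so far: 3)
  step 11: ref 2 -> HIT, frames=[1,2] (faults so far: 3)
  step 12: ref 4 -> FAULT, evict 1, frames=[4,2] (faults so far: 4)
  step 13: ref 3 -> FAULT, evict 2, frames=[4,3] (faults so far: 5)
  Optimal total faults: 5

Answer: 5 6 5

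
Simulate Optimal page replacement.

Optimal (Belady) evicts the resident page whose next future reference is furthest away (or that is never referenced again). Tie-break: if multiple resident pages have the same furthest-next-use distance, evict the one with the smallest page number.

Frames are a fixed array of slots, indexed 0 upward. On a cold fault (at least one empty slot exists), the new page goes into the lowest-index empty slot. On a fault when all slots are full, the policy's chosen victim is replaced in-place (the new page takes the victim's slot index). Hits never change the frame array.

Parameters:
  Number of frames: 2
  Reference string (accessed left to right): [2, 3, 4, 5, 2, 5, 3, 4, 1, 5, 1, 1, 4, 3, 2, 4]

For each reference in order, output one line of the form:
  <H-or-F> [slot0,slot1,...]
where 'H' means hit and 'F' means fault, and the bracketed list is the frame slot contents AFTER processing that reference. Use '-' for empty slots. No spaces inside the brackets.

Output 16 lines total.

F [2,-]
F [2,3]
F [2,4]
F [2,5]
H [2,5]
H [2,5]
F [3,5]
F [4,5]
F [1,5]
H [1,5]
H [1,5]
H [1,5]
F [4,5]
F [4,3]
F [4,2]
H [4,2]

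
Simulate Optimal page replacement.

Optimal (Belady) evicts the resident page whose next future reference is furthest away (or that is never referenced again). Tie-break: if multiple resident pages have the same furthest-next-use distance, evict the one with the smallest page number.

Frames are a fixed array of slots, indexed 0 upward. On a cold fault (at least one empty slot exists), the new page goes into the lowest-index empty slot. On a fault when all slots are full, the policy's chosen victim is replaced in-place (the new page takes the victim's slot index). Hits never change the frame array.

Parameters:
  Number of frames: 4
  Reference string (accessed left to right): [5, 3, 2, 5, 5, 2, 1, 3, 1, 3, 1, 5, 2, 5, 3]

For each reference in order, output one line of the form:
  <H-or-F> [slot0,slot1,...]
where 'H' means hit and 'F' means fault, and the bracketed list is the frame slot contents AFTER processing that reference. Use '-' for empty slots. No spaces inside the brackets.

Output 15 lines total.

F [5,-,-,-]
F [5,3,-,-]
F [5,3,2,-]
H [5,3,2,-]
H [5,3,2,-]
H [5,3,2,-]
F [5,3,2,1]
H [5,3,2,1]
H [5,3,2,1]
H [5,3,2,1]
H [5,3,2,1]
H [5,3,2,1]
H [5,3,2,1]
H [5,3,2,1]
H [5,3,2,1]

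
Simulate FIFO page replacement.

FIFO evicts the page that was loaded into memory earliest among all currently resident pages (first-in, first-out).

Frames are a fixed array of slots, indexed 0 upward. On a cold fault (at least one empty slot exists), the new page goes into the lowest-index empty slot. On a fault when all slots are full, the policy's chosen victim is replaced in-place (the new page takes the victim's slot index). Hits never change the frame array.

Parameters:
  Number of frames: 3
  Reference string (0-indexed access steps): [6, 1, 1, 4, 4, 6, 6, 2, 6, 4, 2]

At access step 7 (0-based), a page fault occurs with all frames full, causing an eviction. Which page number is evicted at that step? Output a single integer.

Step 0: ref 6 -> FAULT, frames=[6,-,-]
Step 1: ref 1 -> FAULT, frames=[6,1,-]
Step 2: ref 1 -> HIT, frames=[6,1,-]
Step 3: ref 4 -> FAULT, frames=[6,1,4]
Step 4: ref 4 -> HIT, frames=[6,1,4]
Step 5: ref 6 -> HIT, frames=[6,1,4]
Step 6: ref 6 -> HIT, frames=[6,1,4]
Step 7: ref 2 -> FAULT, evict 6, frames=[2,1,4]
At step 7: evicted page 6

Answer: 6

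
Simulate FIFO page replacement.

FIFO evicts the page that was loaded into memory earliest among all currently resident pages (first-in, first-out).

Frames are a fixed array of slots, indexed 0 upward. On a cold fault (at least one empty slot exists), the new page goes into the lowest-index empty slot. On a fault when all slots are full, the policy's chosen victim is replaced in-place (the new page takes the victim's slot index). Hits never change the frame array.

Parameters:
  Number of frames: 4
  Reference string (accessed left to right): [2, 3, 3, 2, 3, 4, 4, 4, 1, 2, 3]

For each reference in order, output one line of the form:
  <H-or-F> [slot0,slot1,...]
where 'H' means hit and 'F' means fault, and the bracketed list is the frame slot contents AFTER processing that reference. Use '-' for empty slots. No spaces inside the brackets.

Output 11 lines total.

F [2,-,-,-]
F [2,3,-,-]
H [2,3,-,-]
H [2,3,-,-]
H [2,3,-,-]
F [2,3,4,-]
H [2,3,4,-]
H [2,3,4,-]
F [2,3,4,1]
H [2,3,4,1]
H [2,3,4,1]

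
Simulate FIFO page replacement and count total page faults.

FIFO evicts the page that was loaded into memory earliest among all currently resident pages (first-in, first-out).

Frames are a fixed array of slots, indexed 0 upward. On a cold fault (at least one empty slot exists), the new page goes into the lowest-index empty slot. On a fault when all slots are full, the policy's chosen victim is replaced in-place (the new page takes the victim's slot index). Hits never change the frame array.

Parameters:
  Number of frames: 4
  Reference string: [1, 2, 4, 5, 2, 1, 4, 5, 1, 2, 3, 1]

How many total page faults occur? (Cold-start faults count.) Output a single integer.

Step 0: ref 1 → FAULT, frames=[1,-,-,-]
Step 1: ref 2 → FAULT, frames=[1,2,-,-]
Step 2: ref 4 → FAULT, frames=[1,2,4,-]
Step 3: ref 5 → FAULT, frames=[1,2,4,5]
Step 4: ref 2 → HIT, frames=[1,2,4,5]
Step 5: ref 1 → HIT, frames=[1,2,4,5]
Step 6: ref 4 → HIT, frames=[1,2,4,5]
Step 7: ref 5 → HIT, frames=[1,2,4,5]
Step 8: ref 1 → HIT, frames=[1,2,4,5]
Step 9: ref 2 → HIT, frames=[1,2,4,5]
Step 10: ref 3 → FAULT (evict 1), frames=[3,2,4,5]
Step 11: ref 1 → FAULT (evict 2), frames=[3,1,4,5]
Total faults: 6

Answer: 6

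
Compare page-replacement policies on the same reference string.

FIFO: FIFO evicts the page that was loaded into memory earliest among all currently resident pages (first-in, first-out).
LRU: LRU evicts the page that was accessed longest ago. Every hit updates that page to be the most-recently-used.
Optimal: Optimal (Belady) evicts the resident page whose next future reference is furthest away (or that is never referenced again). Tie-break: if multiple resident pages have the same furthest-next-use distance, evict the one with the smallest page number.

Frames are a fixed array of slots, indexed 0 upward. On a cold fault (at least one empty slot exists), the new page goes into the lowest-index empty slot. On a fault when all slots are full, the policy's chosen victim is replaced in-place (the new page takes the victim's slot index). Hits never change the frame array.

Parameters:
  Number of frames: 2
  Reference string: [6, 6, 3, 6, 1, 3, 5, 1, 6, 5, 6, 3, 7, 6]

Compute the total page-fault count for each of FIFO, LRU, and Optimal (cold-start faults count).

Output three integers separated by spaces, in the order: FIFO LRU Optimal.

Answer: 8 11 7

Derivation:
--- FIFO ---
  step 0: ref 6 -> FAULT, frames=[6,-] (faults so far: 1)
  step 1: ref 6 -> HIT, frames=[6,-] (faults so far: 1)
  step 2: ref 3 -> FAULT, frames=[6,3] (faults so far: 2)
  step 3: ref 6 -> HIT, frames=[6,3] (faults so far: 2)
  step 4: ref 1 -> FAULT, evict 6, frames=[1,3] (faults so far: 3)
  step 5: ref 3 -> HIT, frames=[1,3] (faults so far: 3)
  step 6: ref 5 -> FAULT, evict 3, frames=[1,5] (faults so far: 4)
  step 7: ref 1 -> HIT, frames=[1,5] (faults so far: 4)
  step 8: ref 6 -> FAULT, evict 1, frames=[6,5] (faults so far: 5)
  step 9: ref 5 -> HIT, frames=[6,5] (faults so far: 5)
  step 10: ref 6 -> HIT, frames=[6,5] (faults so far: 5)
  step 11: ref 3 -> FAULT, evict 5, frames=[6,3] (faults so far: 6)
  step 12: ref 7 -> FAULT, evict 6, frames=[7,3] (faults so far: 7)
  step 13: ref 6 -> FAULT, evict 3, frames=[7,6] (faults so far: 8)
  FIFO total faults: 8
--- LRU ---
  step 0: ref 6 -> FAULT, frames=[6,-] (faults so far: 1)
  step 1: ref 6 -> HIT, frames=[6,-] (faults so far: 1)
  step 2: ref 3 -> FAULT, frames=[6,3] (faults so far: 2)
  step 3: ref 6 -> HIT, frames=[6,3] (faults so far: 2)
  step 4: ref 1 -> FAULT, evict 3, frames=[6,1] (faults so far: 3)
  step 5: ref 3 -> FAULT, evict 6, frames=[3,1] (faults so far: 4)
  step 6: ref 5 -> FAULT, evict 1, frames=[3,5] (faults so far: 5)
  step 7: ref 1 -> FAULT, evict 3, frames=[1,5] (faults so far: 6)
  step 8: ref 6 -> FAULT, evict 5, frames=[1,6] (faults so far: 7)
  step 9: ref 5 -> FAULT, evict 1, frames=[5,6] (faults so far: 8)
  step 10: ref 6 -> HIT, frames=[5,6] (faults so far: 8)
  step 11: ref 3 -> FAULT, evict 5, frames=[3,6] (faults so far: 9)
  step 12: ref 7 -> FAULT, evict 6, frames=[3,7] (faults so far: 10)
  step 13: ref 6 -> FAULT, evict 3, frames=[6,7] (faults so far: 11)
  LRU total faults: 11
--- Optimal ---
  step 0: ref 6 -> FAULT, frames=[6,-] (faults so far: 1)
  step 1: ref 6 -> HIT, frames=[6,-] (faults so far: 1)
  step 2: ref 3 -> FAULT, frames=[6,3] (faults so far: 2)
  step 3: ref 6 -> HIT, frames=[6,3] (faults so far: 2)
  step 4: ref 1 -> FAULT, evict 6, frames=[1,3] (faults so far: 3)
  step 5: ref 3 -> HIT, frames=[1,3] (faults so far: 3)
  step 6: ref 5 -> FAULT, evict 3, frames=[1,5] (faults so far: 4)
  step 7: ref 1 -> HIT, frames=[1,5] (faults so far: 4)
  step 8: ref 6 -> FAULT, evict 1, frames=[6,5] (faults so far: 5)
  step 9: ref 5 -> HIT, frames=[6,5] (faults so far: 5)
  step 10: ref 6 -> HIT, frames=[6,5] (faults so far: 5)
  step 11: ref 3 -> FAULT, evict 5, frames=[6,3] (faults so far: 6)
  step 12: ref 7 -> FAULT, evict 3, frames=[6,7] (faults so far: 7)
  step 13: ref 6 -> HIT, frames=[6,7] (faults so far: 7)
  Optimal total faults: 7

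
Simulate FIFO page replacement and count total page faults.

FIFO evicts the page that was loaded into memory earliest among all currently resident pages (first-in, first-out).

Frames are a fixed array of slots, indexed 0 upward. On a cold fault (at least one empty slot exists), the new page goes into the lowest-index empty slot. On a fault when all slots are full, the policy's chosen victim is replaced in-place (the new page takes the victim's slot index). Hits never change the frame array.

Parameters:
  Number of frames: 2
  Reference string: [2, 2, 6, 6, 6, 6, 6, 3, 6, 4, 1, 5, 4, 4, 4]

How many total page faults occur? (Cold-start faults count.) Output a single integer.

Step 0: ref 2 → FAULT, frames=[2,-]
Step 1: ref 2 → HIT, frames=[2,-]
Step 2: ref 6 → FAULT, frames=[2,6]
Step 3: ref 6 → HIT, frames=[2,6]
Step 4: ref 6 → HIT, frames=[2,6]
Step 5: ref 6 → HIT, frames=[2,6]
Step 6: ref 6 → HIT, frames=[2,6]
Step 7: ref 3 → FAULT (evict 2), frames=[3,6]
Step 8: ref 6 → HIT, frames=[3,6]
Step 9: ref 4 → FAULT (evict 6), frames=[3,4]
Step 10: ref 1 → FAULT (evict 3), frames=[1,4]
Step 11: ref 5 → FAULT (evict 4), frames=[1,5]
Step 12: ref 4 → FAULT (evict 1), frames=[4,5]
Step 13: ref 4 → HIT, frames=[4,5]
Step 14: ref 4 → HIT, frames=[4,5]
Total faults: 7

Answer: 7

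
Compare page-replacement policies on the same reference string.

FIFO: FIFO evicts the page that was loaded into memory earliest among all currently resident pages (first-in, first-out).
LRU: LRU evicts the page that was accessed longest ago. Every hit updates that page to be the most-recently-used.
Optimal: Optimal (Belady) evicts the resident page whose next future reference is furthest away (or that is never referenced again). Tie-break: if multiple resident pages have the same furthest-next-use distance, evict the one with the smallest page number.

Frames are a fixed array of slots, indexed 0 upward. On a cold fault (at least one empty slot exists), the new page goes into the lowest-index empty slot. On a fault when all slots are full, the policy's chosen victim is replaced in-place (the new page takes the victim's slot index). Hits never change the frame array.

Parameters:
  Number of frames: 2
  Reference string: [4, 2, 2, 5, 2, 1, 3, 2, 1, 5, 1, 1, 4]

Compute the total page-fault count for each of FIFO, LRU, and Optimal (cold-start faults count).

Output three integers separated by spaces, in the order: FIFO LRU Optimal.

Answer: 9 9 8

Derivation:
--- FIFO ---
  step 0: ref 4 -> FAULT, frames=[4,-] (faults so far: 1)
  step 1: ref 2 -> FAULT, frames=[4,2] (faults so far: 2)
  step 2: ref 2 -> HIT, frames=[4,2] (faults so far: 2)
  step 3: ref 5 -> FAULT, evict 4, frames=[5,2] (faults so far: 3)
  step 4: ref 2 -> HIT, frames=[5,2] (faults so far: 3)
  step 5: ref 1 -> FAULT, evict 2, frames=[5,1] (faults so far: 4)
  step 6: ref 3 -> FAULT, evict 5, frames=[3,1] (faults so far: 5)
  step 7: ref 2 -> FAULT, evict 1, frames=[3,2] (faults so far: 6)
  step 8: ref 1 -> FAULT, evict 3, frames=[1,2] (faults so far: 7)
  step 9: ref 5 -> FAULT, evict 2, frames=[1,5] (faults so far: 8)
  step 10: ref 1 -> HIT, frames=[1,5] (faults so far: 8)
  step 11: ref 1 -> HIT, frames=[1,5] (faults so far: 8)
  step 12: ref 4 -> FAULT, evict 1, frames=[4,5] (faults so far: 9)
  FIFO total faults: 9
--- LRU ---
  step 0: ref 4 -> FAULT, frames=[4,-] (faults so far: 1)
  step 1: ref 2 -> FAULT, frames=[4,2] (faults so far: 2)
  step 2: ref 2 -> HIT, frames=[4,2] (faults so far: 2)
  step 3: ref 5 -> FAULT, evict 4, frames=[5,2] (faults so far: 3)
  step 4: ref 2 -> HIT, frames=[5,2] (faults so far: 3)
  step 5: ref 1 -> FAULT, evict 5, frames=[1,2] (faults so far: 4)
  step 6: ref 3 -> FAULT, evict 2, frames=[1,3] (faults so far: 5)
  step 7: ref 2 -> FAULT, evict 1, frames=[2,3] (faults so far: 6)
  step 8: ref 1 -> FAULT, evict 3, frames=[2,1] (faults so far: 7)
  step 9: ref 5 -> FAULT, evict 2, frames=[5,1] (faults so far: 8)
  step 10: ref 1 -> HIT, frames=[5,1] (faults so far: 8)
  step 11: ref 1 -> HIT, frames=[5,1] (faults so far: 8)
  step 12: ref 4 -> FAULT, evict 5, frames=[4,1] (faults so far: 9)
  LRU total faults: 9
--- Optimal ---
  step 0: ref 4 -> FAULT, frames=[4,-] (faults so far: 1)
  step 1: ref 2 -> FAULT, frames=[4,2] (faults so far: 2)
  step 2: ref 2 -> HIT, frames=[4,2] (faults so far: 2)
  step 3: ref 5 -> FAULT, evict 4, frames=[5,2] (faults so far: 3)
  step 4: ref 2 -> HIT, frames=[5,2] (faults so far: 3)
  step 5: ref 1 -> FAULT, evict 5, frames=[1,2] (faults so far: 4)
  step 6: ref 3 -> FAULT, evict 1, frames=[3,2] (faults so far: 5)
  step 7: ref 2 -> HIT, frames=[3,2] (faults so far: 5)
  step 8: ref 1 -> FAULT, evict 2, frames=[3,1] (faults so far: 6)
  step 9: ref 5 -> FAULT, evict 3, frames=[5,1] (faults so far: 7)
  step 10: ref 1 -> HIT, frames=[5,1] (faults so far: 7)
  step 11: ref 1 -> HIT, frames=[5,1] (faults so far: 7)
  step 12: ref 4 -> FAULT, evict 1, frames=[5,4] (faults so far: 8)
  Optimal total faults: 8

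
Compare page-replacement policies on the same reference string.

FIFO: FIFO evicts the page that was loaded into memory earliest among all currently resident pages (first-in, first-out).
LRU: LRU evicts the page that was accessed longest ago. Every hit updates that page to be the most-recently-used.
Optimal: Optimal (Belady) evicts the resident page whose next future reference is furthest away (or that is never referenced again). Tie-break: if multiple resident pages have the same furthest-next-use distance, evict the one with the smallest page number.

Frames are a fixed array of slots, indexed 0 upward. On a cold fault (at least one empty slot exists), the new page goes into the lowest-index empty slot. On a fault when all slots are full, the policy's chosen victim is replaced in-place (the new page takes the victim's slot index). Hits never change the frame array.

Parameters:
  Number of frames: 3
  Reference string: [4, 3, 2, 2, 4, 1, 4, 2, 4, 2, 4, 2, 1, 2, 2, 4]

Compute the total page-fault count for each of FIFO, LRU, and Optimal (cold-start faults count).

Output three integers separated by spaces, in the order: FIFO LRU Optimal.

Answer: 5 4 4

Derivation:
--- FIFO ---
  step 0: ref 4 -> FAULT, frames=[4,-,-] (faults so far: 1)
  step 1: ref 3 -> FAULT, frames=[4,3,-] (faults so far: 2)
  step 2: ref 2 -> FAULT, frames=[4,3,2] (faults so far: 3)
  step 3: ref 2 -> HIT, frames=[4,3,2] (faults so far: 3)
  step 4: ref 4 -> HIT, frames=[4,3,2] (faults so far: 3)
  step 5: ref 1 -> FAULT, evict 4, frames=[1,3,2] (faults so far: 4)
  step 6: ref 4 -> FAULT, evict 3, frames=[1,4,2] (faults so far: 5)
  step 7: ref 2 -> HIT, frames=[1,4,2] (faults so far: 5)
  step 8: ref 4 -> HIT, frames=[1,4,2] (faults so far: 5)
  step 9: ref 2 -> HIT, frames=[1,4,2] (faults so far: 5)
  step 10: ref 4 -> HIT, frames=[1,4,2] (faults so far: 5)
  step 11: ref 2 -> HIT, frames=[1,4,2] (faults so far: 5)
  step 12: ref 1 -> HIT, frames=[1,4,2] (faults so far: 5)
  step 13: ref 2 -> HIT, frames=[1,4,2] (faults so far: 5)
  step 14: ref 2 -> HIT, frames=[1,4,2] (faults so far: 5)
  step 15: ref 4 -> HIT, frames=[1,4,2] (faults so far: 5)
  FIFO total faults: 5
--- LRU ---
  step 0: ref 4 -> FAULT, frames=[4,-,-] (faults so far: 1)
  step 1: ref 3 -> FAULT, frames=[4,3,-] (faults so far: 2)
  step 2: ref 2 -> FAULT, frames=[4,3,2] (faults so far: 3)
  step 3: ref 2 -> HIT, frames=[4,3,2] (faults so far: 3)
  step 4: ref 4 -> HIT, frames=[4,3,2] (faults so far: 3)
  step 5: ref 1 -> FAULT, evict 3, frames=[4,1,2] (faults so far: 4)
  step 6: ref 4 -> HIT, frames=[4,1,2] (faults so far: 4)
  step 7: ref 2 -> HIT, frames=[4,1,2] (faults so far: 4)
  step 8: ref 4 -> HIT, frames=[4,1,2] (faults so far: 4)
  step 9: ref 2 -> HIT, frames=[4,1,2] (faults so far: 4)
  step 10: ref 4 -> HIT, frames=[4,1,2] (faults so far: 4)
  step 11: ref 2 -> HIT, frames=[4,1,2] (faults so far: 4)
  step 12: ref 1 -> HIT, frames=[4,1,2] (faults so far: 4)
  step 13: ref 2 -> HIT, frames=[4,1,2] (faults so far: 4)
  step 14: ref 2 -> HIT, frames=[4,1,2] (faults so far: 4)
  step 15: ref 4 -> HIT, frames=[4,1,2] (faults so far: 4)
  LRU total faults: 4
--- Optimal ---
  step 0: ref 4 -> FAULT, frames=[4,-,-] (faults so far: 1)
  step 1: ref 3 -> FAULT, frames=[4,3,-] (faults so far: 2)
  step 2: ref 2 -> FAULT, frames=[4,3,2] (faults so far: 3)
  step 3: ref 2 -> HIT, frames=[4,3,2] (faults so far: 3)
  step 4: ref 4 -> HIT, frames=[4,3,2] (faults so far: 3)
  step 5: ref 1 -> FAULT, evict 3, frames=[4,1,2] (faults so far: 4)
  step 6: ref 4 -> HIT, frames=[4,1,2] (faults so far: 4)
  step 7: ref 2 -> HIT, frames=[4,1,2] (faults so far: 4)
  step 8: ref 4 -> HIT, frames=[4,1,2] (faults so far: 4)
  step 9: ref 2 -> HIT, frames=[4,1,2] (faults so far: 4)
  step 10: ref 4 -> HIT, frames=[4,1,2] (faults so far: 4)
  step 11: ref 2 -> HIT, frames=[4,1,2] (faults so far: 4)
  step 12: ref 1 -> HIT, frames=[4,1,2] (faults so far: 4)
  step 13: ref 2 -> HIT, frames=[4,1,2] (faults so far: 4)
  step 14: ref 2 -> HIT, frames=[4,1,2] (faults so far: 4)
  step 15: ref 4 -> HIT, frames=[4,1,2] (faults so far: 4)
  Optimal total faults: 4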